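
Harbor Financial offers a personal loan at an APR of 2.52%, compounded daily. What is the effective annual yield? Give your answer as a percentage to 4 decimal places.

2.5519%

EAR = (1 + 0.0252/365)^365 − 1.
= (1 + 0.000069)^365 − 1 = 1.025519 − 1 = 2.5519%.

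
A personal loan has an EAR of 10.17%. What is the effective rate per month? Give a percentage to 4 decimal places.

The per-month rate i satisfies (1 + i)^12 = 1 + 0.1017.
i = 1.1017^(1/12) − 1 = 0.0081039 = 0.8104%.

0.8104%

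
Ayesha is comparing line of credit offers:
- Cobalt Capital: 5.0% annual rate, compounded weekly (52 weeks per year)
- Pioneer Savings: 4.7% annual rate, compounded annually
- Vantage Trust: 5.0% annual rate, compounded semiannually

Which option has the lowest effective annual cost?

Pioneer Savings

Cobalt Capital: (1 + 0.050/52)^52 − 1 = 5.125%
Pioneer Savings: compounded annually, EAR = 4.700%
Vantage Trust: (1 + 0.050/2)^2 − 1 = 5.062%
The lowest effective annual rate is Pioneer Savings at 4.700%.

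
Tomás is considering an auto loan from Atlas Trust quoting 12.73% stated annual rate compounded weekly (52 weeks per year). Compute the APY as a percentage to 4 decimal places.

EAR = (1 + 0.1273/52)^52 − 1.
= (1 + 0.002448)^52 − 1 = 1.135581 − 1 = 13.5581%.

13.5581%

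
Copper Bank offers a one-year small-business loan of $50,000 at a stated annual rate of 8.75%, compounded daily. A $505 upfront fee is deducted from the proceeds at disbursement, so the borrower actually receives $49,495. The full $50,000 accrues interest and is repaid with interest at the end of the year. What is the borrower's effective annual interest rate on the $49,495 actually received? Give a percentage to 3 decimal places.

Amount owed after one year: 50,000 × (1 + 0.0875/365)^365 = 50,000 × 1.091431 = $54,571.54.
Effective rate on net proceeds: 54,571.54 / 49,495 − 1 = 0.102567 = 10.257%.

10.257%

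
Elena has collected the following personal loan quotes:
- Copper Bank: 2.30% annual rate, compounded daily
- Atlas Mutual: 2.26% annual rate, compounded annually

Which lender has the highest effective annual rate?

Copper Bank

Copper Bank: (1 + 0.0230/365)^365 − 1 = 2.327%
Atlas Mutual: compounded annually, EAR = 2.260%
The highest effective annual rate is Copper Bank at 2.327%.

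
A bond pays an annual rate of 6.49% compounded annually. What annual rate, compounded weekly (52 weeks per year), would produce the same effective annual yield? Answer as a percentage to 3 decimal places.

6.292%

Compounded annually, EAR = nominal = 0.064900.
Solve (1 + r/52)^52 = 1.064900: r/52 = 1.064900^(1/52) − 1 = 0.001210, so r = 0.062919 = 6.292%.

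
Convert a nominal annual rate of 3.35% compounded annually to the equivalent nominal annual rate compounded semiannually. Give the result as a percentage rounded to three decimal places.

3.322%

Compounded annually, EAR = nominal = 0.033500.
Solve (1 + r/2)^2 = 1.033500: r/2 = 1.033500^(1/2) − 1 = 0.016612, so r = 0.033224 = 3.322%.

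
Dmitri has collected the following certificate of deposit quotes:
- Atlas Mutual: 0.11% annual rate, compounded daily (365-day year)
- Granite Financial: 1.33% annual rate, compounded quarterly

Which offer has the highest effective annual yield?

Atlas Mutual: (1 + 0.0011/365)^365 − 1 = 0.110%
Granite Financial: (1 + 0.0133/4)^4 − 1 = 1.337%
The highest effective annual rate is Granite Financial at 1.337%.

Granite Financial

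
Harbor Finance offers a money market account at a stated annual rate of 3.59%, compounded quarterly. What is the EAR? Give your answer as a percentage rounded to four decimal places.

EAR = (1 + 0.0359/4)^4 − 1.
= (1 + 0.008975)^4 − 1 = 1.036386 − 1 = 3.6386%.

3.6386%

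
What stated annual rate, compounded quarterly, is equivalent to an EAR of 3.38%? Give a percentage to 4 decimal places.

(1 + r/4)^4 − 1 = 0.0338, so 1 + r/4 = 1.0338^(1/4).
r/4 = 0.008345, so r = 0.033380 = 3.3380%.

3.3380%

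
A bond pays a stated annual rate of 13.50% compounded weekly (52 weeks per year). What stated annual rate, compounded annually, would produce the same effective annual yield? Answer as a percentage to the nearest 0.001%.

14.434%

EAR = (1 + 0.1350/52)^52 − 1 = 0.144337.
Compounded annually, the equivalent nominal rate is the EAR itself: 14.434%.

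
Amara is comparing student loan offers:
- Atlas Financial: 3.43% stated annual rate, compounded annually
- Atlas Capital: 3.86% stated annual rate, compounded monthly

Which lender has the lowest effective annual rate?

Atlas Financial: compounded annually, EAR = 3.430%
Atlas Capital: (1 + 0.0386/12)^12 − 1 = 3.929%
The lowest effective annual rate is Atlas Financial at 3.430%.

Atlas Financial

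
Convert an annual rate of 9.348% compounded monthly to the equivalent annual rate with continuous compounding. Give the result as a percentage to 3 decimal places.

9.312%

EAR = (1 + 0.09348/12)^12 − 1 = 0.097591.
Equivalent continuous rate: r = ln(1 + 0.097591) = 0.093118 = 9.312%.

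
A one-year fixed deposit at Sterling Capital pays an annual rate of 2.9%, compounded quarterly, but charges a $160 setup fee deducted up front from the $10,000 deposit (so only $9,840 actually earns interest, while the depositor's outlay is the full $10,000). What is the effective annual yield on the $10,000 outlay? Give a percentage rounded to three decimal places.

1.285%

Value after one year: 9,840 × (1 + 0.029/4)^4 = 9,840 × 1.029317 = $10,128.48.
Effective yield on the $10,000 outlay: 10,128.48 / 10,000 − 1 = 0.012848 = 1.285%.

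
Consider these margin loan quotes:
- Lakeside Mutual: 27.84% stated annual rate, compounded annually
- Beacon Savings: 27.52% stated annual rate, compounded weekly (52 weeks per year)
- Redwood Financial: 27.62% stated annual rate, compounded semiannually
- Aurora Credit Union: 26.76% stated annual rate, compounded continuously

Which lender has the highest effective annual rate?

Beacon Savings

Lakeside Mutual: compounded annually, EAR = 27.840%
Beacon Savings: (1 + 0.2752/52)^52 − 1 = 31.584%
Redwood Financial: (1 + 0.2762/2)^2 − 1 = 29.527%
Aurora Credit Union: e^0.2676 − 1 = 30.682%
The highest effective annual rate is Beacon Savings at 31.584%.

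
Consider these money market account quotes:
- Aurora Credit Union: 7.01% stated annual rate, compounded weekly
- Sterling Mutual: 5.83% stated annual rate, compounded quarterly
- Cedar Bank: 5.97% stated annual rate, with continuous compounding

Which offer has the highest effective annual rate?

Aurora Credit Union

Aurora Credit Union: (1 + 0.0701/52)^52 − 1 = 7.256%
Sterling Mutual: (1 + 0.0583/4)^4 − 1 = 5.959%
Cedar Bank: e^0.0597 − 1 = 6.152%
The highest effective annual rate is Aurora Credit Union at 7.256%.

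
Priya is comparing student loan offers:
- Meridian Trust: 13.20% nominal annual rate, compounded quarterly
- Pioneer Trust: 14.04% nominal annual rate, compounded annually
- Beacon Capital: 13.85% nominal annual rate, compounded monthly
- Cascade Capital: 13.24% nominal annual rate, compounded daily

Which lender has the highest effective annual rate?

Meridian Trust: (1 + 0.1320/4)^4 − 1 = 13.868%
Pioneer Trust: compounded annually, EAR = 14.040%
Beacon Capital: (1 + 0.1385/12)^12 − 1 = 14.764%
Cascade Capital: (1 + 0.1324/365)^365 − 1 = 14.154%
The highest effective annual rate is Beacon Capital at 14.764%.

Beacon Capital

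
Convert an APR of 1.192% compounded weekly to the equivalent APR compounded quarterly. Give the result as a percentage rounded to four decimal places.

1.1936%

EAR = (1 + 0.01192/52)^52 − 1 = 0.011990.
Solve (1 + r/4)^4 = 1.011990: r/4 = 1.011990^(1/4) − 1 = 0.002984, so r = 0.011936 = 1.1936%.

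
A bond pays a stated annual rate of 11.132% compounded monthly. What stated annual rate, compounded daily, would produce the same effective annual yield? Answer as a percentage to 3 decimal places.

11.082%

EAR = (1 + 0.11132/12)^12 − 1 = 0.117179.
Solve (1 + r/365)^365 = 1.117179: r/365 = 1.117179^(1/365) − 1 = 0.000304, so r = 0.110824 = 11.082%.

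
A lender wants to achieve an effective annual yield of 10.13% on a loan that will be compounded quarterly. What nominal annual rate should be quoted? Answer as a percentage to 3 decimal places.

9.766%

(1 + r/4)^4 − 1 = 0.1013, so 1 + r/4 = 1.1013^(1/4).
r/4 = 0.024416, so r = 0.097665 = 9.766%.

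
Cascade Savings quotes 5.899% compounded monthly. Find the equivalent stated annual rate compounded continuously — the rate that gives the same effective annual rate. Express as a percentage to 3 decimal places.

EAR = (1 + 0.05899/12)^12 − 1 = 0.060611.
Equivalent continuous rate: r = ln(1 + 0.060611) = 0.058845 = 5.885%.

5.885%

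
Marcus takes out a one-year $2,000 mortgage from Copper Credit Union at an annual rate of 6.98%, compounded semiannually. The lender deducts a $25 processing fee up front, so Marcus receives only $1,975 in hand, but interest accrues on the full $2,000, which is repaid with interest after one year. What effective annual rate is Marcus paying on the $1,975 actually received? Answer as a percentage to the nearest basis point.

Amount owed after one year: 2,000 × (1 + 0.0698/2)^2 = 2,000 × 1.071018 = $2,142.04.
Effective rate on net proceeds: 2,142.04 / 1,975 − 1 = 0.084575 = 8.46%.

8.46%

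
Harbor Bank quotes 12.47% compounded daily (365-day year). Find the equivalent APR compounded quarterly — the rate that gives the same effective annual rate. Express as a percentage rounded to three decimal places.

12.664%

EAR = (1 + 0.1247/365)^365 − 1 = 0.132784.
Solve (1 + r/4)^4 = 1.132784: r/4 = 1.132784^(1/4) − 1 = 0.031661, so r = 0.126642 = 12.664%.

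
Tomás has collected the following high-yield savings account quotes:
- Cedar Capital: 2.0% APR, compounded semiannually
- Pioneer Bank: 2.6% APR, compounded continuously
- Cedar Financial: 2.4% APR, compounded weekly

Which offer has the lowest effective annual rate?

Cedar Capital: (1 + 0.020/2)^2 − 1 = 2.010%
Pioneer Bank: e^0.026 − 1 = 2.634%
Cedar Financial: (1 + 0.024/52)^52 − 1 = 2.428%
The lowest effective annual rate is Cedar Capital at 2.010%.

Cedar Capital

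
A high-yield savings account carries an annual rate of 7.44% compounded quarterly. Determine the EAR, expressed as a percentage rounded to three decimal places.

EAR = (1 + 0.0744/4)^4 − 1.
= 1.076502 − 1 = 7.650%.

7.650%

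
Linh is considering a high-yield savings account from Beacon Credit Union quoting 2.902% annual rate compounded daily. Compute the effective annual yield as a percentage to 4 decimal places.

EAR = (1 + 0.02902/365)^365 − 1.
= (1 + 0.000080)^365 − 1 = 1.029444 − 1 = 2.9444%.

2.9444%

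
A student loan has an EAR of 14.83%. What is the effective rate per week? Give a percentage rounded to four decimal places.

The per-week rate i satisfies (1 + i)^52 = 1 + 0.1483.
i = 1.1483^(1/52) − 1 = 0.0026628 = 0.2663%.

0.2663%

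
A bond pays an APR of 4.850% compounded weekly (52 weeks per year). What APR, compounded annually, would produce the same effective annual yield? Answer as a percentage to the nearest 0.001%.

EAR = (1 + 0.04850/52)^52 − 1 = 0.049672.
Compounded annually, the equivalent nominal rate is the EAR itself: 4.967%.

4.967%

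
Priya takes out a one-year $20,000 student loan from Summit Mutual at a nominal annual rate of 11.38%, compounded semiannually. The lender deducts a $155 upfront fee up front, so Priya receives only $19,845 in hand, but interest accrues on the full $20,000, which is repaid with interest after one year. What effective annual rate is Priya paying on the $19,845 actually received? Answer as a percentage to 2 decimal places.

Amount owed after one year: 20,000 × (1 + 0.1138/2)^2 = 20,000 × 1.117038 = $22,340.75.
Effective rate on net proceeds: 22,340.75 / 19,845 − 1 = 0.125762 = 12.58%.

12.58%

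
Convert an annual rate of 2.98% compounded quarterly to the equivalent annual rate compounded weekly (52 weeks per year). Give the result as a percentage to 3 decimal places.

2.970%

EAR = (1 + 0.0298/4)^4 − 1 = 0.030135.
Solve (1 + r/52)^52 = 1.030135: r/52 = 1.030135^(1/52) − 1 = 0.000571, so r = 0.029698 = 2.970%.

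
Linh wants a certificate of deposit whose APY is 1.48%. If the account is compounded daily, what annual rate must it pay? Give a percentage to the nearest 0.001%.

(1 + r/365)^365 − 1 = 0.0148, so 1 + r/365 = 1.0148^(1/365).
r/365 = 0.000040, so r = 0.014692 = 1.469%.

1.469%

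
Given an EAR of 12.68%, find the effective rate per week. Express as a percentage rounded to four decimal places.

0.2298%

The per-week rate i satisfies (1 + i)^52 = 1 + 0.1268.
i = 1.1268^(1/52) − 1 = 0.0022984 = 0.2298%.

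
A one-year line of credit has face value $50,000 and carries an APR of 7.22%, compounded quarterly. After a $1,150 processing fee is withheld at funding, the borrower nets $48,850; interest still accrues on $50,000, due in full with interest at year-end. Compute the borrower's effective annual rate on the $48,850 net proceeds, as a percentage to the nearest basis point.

9.95%

Amount owed after one year: 50,000 × (1 + 0.0722/4)^4 = 50,000 × 1.074178 = $53,708.92.
Effective rate on net proceeds: 53,708.92 / 48,850 − 1 = 0.099466 = 9.95%.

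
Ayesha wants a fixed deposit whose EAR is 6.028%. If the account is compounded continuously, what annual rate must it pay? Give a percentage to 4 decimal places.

Continuous: nominal r satisfies e^r − 1 = 0.06028.
r = ln(1 + 0.06028) = ln(1.06028) = 0.058533 = 5.8533%.

5.8533%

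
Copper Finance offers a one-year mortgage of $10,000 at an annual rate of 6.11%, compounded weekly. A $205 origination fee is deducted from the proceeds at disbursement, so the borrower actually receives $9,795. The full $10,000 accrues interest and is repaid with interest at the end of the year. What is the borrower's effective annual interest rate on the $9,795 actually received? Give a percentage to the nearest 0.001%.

Amount owed after one year: 10,000 × (1 + 0.0611/52)^52 = 10,000 × 1.062967 = $10,629.67.
Effective rate on net proceeds: 10,629.67 / 9,795 − 1 = 0.085214 = 8.521%.

8.521%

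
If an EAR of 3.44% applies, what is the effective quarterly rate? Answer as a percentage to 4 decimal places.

The per-quarter rate i satisfies (1 + i)^4 = 1 + 0.0344.
i = 1.0344^(1/4) − 1 = 0.0084912 = 0.8491%.

0.8491%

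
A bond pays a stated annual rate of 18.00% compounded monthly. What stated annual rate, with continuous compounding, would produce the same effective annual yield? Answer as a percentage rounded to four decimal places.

EAR = (1 + 0.1800/12)^12 − 1 = 0.195618.
Equivalent continuous rate: r = ln(1 + 0.195618) = 0.178663 = 17.8663%.

17.8663%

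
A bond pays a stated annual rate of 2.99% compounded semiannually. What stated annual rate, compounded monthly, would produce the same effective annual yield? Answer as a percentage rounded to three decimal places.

2.972%

EAR = (1 + 0.0299/2)^2 − 1 = 0.030124.
Solve (1 + r/12)^12 = 1.030124: r/12 = 1.030124^(1/12) − 1 = 0.002476, so r = 0.029715 = 2.972%.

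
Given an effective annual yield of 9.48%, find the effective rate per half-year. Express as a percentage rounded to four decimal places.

4.6327%

The per-half-year rate i satisfies (1 + i)^2 = 1 + 0.0948.
i = 1.0948^(1/2) − 1 = 0.0463269 = 4.6327%.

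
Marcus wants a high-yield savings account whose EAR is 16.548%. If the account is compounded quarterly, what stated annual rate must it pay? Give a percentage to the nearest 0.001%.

15.610%

(1 + r/4)^4 − 1 = 0.16548, so 1 + r/4 = 1.16548^(1/4).
r/4 = 0.039026, so r = 0.156102 = 15.610%.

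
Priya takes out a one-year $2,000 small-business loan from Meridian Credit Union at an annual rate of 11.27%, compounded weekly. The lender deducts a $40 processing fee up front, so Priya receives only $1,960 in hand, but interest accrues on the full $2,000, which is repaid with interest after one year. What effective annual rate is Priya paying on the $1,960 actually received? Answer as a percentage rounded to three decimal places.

14.200%

Amount owed after one year: 2,000 × (1 + 0.1127/52)^52 = 2,000 × 1.119160 = $2,238.32.
Effective rate on net proceeds: 2,238.32 / 1,960 − 1 = 0.142000 = 14.200%.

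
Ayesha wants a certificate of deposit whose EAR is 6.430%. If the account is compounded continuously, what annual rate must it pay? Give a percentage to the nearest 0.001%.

6.232%

Continuous: nominal r satisfies e^r − 1 = 0.06430.
r = ln(1 + 0.06430) = ln(1.06430) = 0.062317 = 6.232%.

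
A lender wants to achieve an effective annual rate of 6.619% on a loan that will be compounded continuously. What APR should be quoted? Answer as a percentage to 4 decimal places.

Continuous: nominal r satisfies e^r − 1 = 0.06619.
r = ln(1 + 0.06619) = ln(1.06619) = 0.064092 = 6.4092%.

6.4092%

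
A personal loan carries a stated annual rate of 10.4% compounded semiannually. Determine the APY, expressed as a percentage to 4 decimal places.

EAR = (1 + 0.104/2)^2 − 1.
= 1.106704 − 1 = 10.6704%.

10.6704%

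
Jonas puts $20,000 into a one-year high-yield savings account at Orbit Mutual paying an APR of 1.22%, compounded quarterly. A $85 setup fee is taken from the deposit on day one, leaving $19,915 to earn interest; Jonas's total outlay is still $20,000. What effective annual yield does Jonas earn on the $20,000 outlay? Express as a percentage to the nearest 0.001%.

0.795%

Value after one year: 19,915 × (1 + 0.0122/4)^4 = 19,915 × 1.012256 = $20,159.08.
Effective yield on the $20,000 outlay: 20,159.08 / 20,000 − 1 = 0.007954 = 0.795%.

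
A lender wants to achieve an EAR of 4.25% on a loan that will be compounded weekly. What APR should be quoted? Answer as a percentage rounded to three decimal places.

4.164%

(1 + r/52)^52 − 1 = 0.0425, so 1 + r/52 = 1.0425^(1/52).
r/52 = 0.000801, so r = 0.041638 = 4.164%.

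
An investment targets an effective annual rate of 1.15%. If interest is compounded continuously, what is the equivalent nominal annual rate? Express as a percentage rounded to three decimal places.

Continuous: nominal r satisfies e^r − 1 = 0.0115.
r = ln(1 + 0.0115) = ln(1.0115) = 0.011434 = 1.143%.

1.143%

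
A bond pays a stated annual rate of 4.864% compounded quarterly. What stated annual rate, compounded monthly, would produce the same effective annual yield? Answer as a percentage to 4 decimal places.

EAR = (1 + 0.04864/4)^4 − 1 = 0.049534.
Solve (1 + r/12)^12 = 1.049534: r/12 = 1.049534^(1/12) − 1 = 0.004037, so r = 0.048444 = 4.8444%.

4.8444%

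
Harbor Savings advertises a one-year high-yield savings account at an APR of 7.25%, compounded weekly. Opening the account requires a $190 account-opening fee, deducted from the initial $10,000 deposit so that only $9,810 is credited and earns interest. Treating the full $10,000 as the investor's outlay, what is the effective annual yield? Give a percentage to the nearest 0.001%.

Value after one year: 9,810 × (1 + 0.0725/52)^52 = 9,810 × 1.075139 = $10,547.11.
Effective yield on the $10,000 outlay: 10,547.11 / 10,000 − 1 = 0.054711 = 5.471%.

5.471%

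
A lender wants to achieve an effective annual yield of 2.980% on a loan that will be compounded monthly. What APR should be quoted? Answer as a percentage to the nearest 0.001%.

(1 + r/12)^12 − 1 = 0.02980, so 1 + r/12 = 1.02980^(1/12).
r/12 = 0.002450, so r = 0.029401 = 2.940%.

2.940%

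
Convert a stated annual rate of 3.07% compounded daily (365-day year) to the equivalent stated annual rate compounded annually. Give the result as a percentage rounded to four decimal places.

3.1175%

EAR = (1 + 0.0307/365)^365 − 1 = 0.031175.
Compounded annually, the equivalent nominal rate is the EAR itself: 3.1175%.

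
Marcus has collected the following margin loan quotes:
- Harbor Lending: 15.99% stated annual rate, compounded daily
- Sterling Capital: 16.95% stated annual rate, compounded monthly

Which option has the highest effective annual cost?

Sterling Capital

Harbor Lending: (1 + 0.1599/365)^365 − 1 = 17.335%
Sterling Capital: (1 + 0.1695/12)^12 − 1 = 18.331%
The highest effective annual rate is Sterling Capital at 18.331%.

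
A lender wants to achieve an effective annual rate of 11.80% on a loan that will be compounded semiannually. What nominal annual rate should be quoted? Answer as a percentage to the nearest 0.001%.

(1 + r/2)^2 − 1 = 0.1180, so 1 + r/2 = 1.1180^(1/2).
r/2 = 0.057355, so r = 0.114710 = 11.471%.

11.471%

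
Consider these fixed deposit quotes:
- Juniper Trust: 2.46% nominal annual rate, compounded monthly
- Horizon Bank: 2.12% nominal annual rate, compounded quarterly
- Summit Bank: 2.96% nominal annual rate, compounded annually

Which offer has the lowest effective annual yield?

Horizon Bank

Juniper Trust: (1 + 0.0246/12)^12 − 1 = 2.488%
Horizon Bank: (1 + 0.0212/4)^4 − 1 = 2.137%
Summit Bank: compounded annually, EAR = 2.960%
The lowest effective annual rate is Horizon Bank at 2.137%.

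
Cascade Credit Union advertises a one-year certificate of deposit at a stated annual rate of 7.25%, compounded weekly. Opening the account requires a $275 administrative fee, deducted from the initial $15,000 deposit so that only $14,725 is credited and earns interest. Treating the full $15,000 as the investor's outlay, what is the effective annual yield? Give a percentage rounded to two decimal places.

Value after one year: 14,725 × (1 + 0.0725/52)^52 = 14,725 × 1.075139 = $15,831.41.
Effective yield on the $15,000 outlay: 15,831.41 / 15,000 − 1 = 0.055428 = 5.54%.

5.54%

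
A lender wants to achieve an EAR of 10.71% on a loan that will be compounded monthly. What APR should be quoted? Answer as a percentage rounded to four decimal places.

(1 + r/12)^12 − 1 = 0.1071, so 1 + r/12 = 1.1071^(1/12).
r/12 = 0.008515, so r = 0.102177 = 10.2177%.

10.2177%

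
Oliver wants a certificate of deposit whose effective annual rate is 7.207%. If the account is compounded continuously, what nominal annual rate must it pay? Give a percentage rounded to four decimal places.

6.9591%

Continuous: nominal r satisfies e^r − 1 = 0.07207.
r = ln(1 + 0.07207) = ln(1.07207) = 0.069591 = 6.9591%.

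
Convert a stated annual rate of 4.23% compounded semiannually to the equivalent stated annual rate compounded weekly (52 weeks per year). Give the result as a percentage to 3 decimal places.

EAR = (1 + 0.0423/2)^2 − 1 = 0.042747.
Solve (1 + r/52)^52 = 1.042747: r/52 = 1.042747^(1/52) − 1 = 0.000805, so r = 0.041876 = 4.188%.

4.188%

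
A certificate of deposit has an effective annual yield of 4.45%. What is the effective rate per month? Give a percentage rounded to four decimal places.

0.3635%

The per-month rate i satisfies (1 + i)^12 = 1 + 0.0445.
i = 1.0445^(1/12) − 1 = 0.0036348 = 0.3635%.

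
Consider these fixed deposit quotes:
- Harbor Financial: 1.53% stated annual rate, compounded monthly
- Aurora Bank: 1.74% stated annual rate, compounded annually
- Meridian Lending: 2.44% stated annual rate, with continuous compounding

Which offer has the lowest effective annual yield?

Harbor Financial: (1 + 0.0153/12)^12 − 1 = 1.541%
Aurora Bank: compounded annually, EAR = 1.740%
Meridian Lending: e^0.0244 − 1 = 2.470%
The lowest effective annual rate is Harbor Financial at 1.541%.

Harbor Financial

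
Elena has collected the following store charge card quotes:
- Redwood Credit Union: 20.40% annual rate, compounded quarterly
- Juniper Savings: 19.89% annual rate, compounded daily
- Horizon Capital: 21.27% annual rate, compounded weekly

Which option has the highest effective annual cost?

Horizon Capital

Redwood Credit Union: (1 + 0.2040/4)^4 − 1 = 22.014%
Juniper Savings: (1 + 0.1989/365)^365 − 1 = 21.999%
Horizon Capital: (1 + 0.2127/52)^52 − 1 = 23.648%
The highest effective annual rate is Horizon Capital at 23.648%.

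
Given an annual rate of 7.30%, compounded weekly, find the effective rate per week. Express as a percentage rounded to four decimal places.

0.1404%

With a nominal annual rate compounded weekly, the periodic rate is the nominal rate divided by 52.
i = 0.0730 / 52 = 0.0014038 = 0.1404%.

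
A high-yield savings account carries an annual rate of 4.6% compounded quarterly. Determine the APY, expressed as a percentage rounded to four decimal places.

4.6800%

EAR = (1 + 0.046/4)^4 − 1.
= 1.046800 − 1 = 4.6800%.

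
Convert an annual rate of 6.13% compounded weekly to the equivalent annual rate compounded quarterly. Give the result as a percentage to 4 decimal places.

6.1735%

EAR = (1 + 0.0613/52)^52 − 1 = 0.063179.
Solve (1 + r/4)^4 = 1.063179: r/4 = 1.063179^(1/4) − 1 = 0.015434, so r = 0.061735 = 6.1735%.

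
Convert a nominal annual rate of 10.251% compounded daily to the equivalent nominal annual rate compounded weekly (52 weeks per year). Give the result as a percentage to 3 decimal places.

EAR = (1 + 0.10251/365)^365 − 1 = 0.107932.
Solve (1 + r/52)^52 = 1.107932: r/52 = 1.107932^(1/52) − 1 = 0.001973, so r = 0.102597 = 10.260%.

10.260%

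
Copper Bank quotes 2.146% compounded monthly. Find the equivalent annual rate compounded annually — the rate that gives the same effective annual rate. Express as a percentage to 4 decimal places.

EAR = (1 + 0.02146/12)^12 − 1 = 0.021672.
Compounded annually, the equivalent nominal rate is the EAR itself: 2.1672%.

2.1672%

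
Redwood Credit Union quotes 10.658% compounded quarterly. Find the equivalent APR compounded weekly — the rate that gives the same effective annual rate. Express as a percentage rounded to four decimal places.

10.5291%

EAR = (1 + 0.10658/4)^4 − 1 = 0.110916.
Solve (1 + r/52)^52 = 1.110916: r/52 = 1.110916^(1/52) − 1 = 0.002025, so r = 0.105291 = 10.5291%.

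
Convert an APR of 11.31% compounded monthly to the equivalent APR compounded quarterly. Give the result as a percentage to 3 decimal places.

EAR = (1 + 0.1131/12)^12 − 1 = 0.119151.
Solve (1 + r/4)^4 = 1.119151: r/4 = 1.119151^(1/4) − 1 = 0.028542, so r = 0.114169 = 11.417%.

11.417%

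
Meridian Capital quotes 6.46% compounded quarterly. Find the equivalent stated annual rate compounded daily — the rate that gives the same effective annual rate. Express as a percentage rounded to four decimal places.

EAR = (1 + 0.0646/4)^4 − 1 = 0.066182.
Solve (1 + r/365)^365 = 1.066182: r/365 = 1.066182^(1/365) − 1 = 0.000176, so r = 0.064090 = 6.4090%.

6.4090%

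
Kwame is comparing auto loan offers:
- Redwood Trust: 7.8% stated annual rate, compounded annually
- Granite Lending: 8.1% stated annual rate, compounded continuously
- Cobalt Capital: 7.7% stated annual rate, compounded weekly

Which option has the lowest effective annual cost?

Redwood Trust: compounded annually, EAR = 7.800%
Granite Lending: e^0.081 − 1 = 8.437%
Cobalt Capital: (1 + 0.077/52)^52 − 1 = 7.998%
The lowest effective annual rate is Redwood Trust at 7.800%.

Redwood Trust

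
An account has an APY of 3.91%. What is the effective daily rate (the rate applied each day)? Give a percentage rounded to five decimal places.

The per-day rate i satisfies (1 + i)^365 = 1 + 0.0391.
i = 1.0391^(1/365) − 1 = 0.0001051 = 0.01051%.

0.01051%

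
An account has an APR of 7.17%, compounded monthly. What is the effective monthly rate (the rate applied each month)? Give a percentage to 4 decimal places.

0.5975%

With a nominal annual rate compounded monthly, the periodic rate is the nominal rate divided by 12.
i = 0.0717 / 12 = 0.0059750 = 0.5975%.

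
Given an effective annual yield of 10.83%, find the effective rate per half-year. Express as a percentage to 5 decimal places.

The per-half-year rate i satisfies (1 + i)^2 = 1 + 0.1083.
i = 1.1083^(1/2) − 1 = 0.0527583 = 5.27583%.

5.27583%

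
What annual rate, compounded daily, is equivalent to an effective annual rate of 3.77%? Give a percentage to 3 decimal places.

(1 + r/365)^365 − 1 = 0.0377, so 1 + r/365 = 1.0377^(1/365).
r/365 = 0.000101, so r = 0.037009 = 3.701%.

3.701%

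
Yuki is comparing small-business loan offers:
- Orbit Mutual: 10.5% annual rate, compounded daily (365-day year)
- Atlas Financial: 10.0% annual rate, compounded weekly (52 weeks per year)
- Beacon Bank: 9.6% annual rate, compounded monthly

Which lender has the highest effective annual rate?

Orbit Mutual: (1 + 0.105/365)^365 − 1 = 11.069%
Atlas Financial: (1 + 0.100/52)^52 − 1 = 10.506%
Beacon Bank: (1 + 0.096/12)^12 − 1 = 10.034%
The highest effective annual rate is Orbit Mutual at 11.069%.

Orbit Mutual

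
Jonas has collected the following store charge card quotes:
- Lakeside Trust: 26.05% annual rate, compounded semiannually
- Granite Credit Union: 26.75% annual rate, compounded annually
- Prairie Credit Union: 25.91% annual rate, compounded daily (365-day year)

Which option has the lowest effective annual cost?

Granite Credit Union

Lakeside Trust: (1 + 0.2605/2)^2 − 1 = 27.747%
Granite Credit Union: compounded annually, EAR = 26.750%
Prairie Credit Union: (1 + 0.2591/365)^365 − 1 = 29.564%
The lowest effective annual rate is Granite Credit Union at 26.750%.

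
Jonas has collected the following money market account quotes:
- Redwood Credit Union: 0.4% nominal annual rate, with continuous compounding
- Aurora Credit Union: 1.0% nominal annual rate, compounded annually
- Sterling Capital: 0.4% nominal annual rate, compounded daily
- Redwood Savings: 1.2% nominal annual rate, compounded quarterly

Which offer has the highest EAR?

Redwood Credit Union: e^0.004 − 1 = 0.401%
Aurora Credit Union: compounded annually, EAR = 1.000%
Sterling Capital: (1 + 0.004/365)^365 − 1 = 0.401%
Redwood Savings: (1 + 0.012/4)^4 − 1 = 1.205%
The highest effective annual rate is Redwood Savings at 1.205%.

Redwood Savings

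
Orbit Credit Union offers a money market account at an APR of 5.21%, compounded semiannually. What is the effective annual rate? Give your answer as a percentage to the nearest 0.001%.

EAR = (1 + 0.0521/2)^2 − 1.
= (1 + 0.026050)^2 − 1 = 1.052779 − 1 = 5.278%.

5.278%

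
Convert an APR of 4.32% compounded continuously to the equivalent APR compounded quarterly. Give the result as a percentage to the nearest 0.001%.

EAR under continuous compounding: e^0.0432 − 1 = 0.044147.
Solve (1 + r/4)^4 = 1.044147: r/4 = 1.044147^(1/4) − 1 = 0.010859, so r = 0.043434 = 4.343%.

4.343%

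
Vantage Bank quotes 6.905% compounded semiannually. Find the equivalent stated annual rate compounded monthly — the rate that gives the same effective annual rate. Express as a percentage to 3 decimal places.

6.808%

EAR = (1 + 0.06905/2)^2 − 1 = 0.070242.
Solve (1 + r/12)^12 = 1.070242: r/12 = 1.070242^(1/12) − 1 = 0.005673, so r = 0.068077 = 6.808%.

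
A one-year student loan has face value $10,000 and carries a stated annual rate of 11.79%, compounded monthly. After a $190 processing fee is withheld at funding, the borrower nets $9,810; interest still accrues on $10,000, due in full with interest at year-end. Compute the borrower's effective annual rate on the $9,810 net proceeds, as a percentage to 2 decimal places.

Amount owed after one year: 10,000 × (1 + 0.1179/12)^12 = 10,000 × 1.124484 = $11,244.84.
Effective rate on net proceeds: 11,244.84 / 9,810 − 1 = 0.146263 = 14.63%.

14.63%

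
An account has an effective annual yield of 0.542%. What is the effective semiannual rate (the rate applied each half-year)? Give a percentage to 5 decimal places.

0.27063%

The per-half-year rate i satisfies (1 + i)^2 = 1 + 0.00542.
i = 1.00542^(1/2) − 1 = 0.0027063 = 0.27063%.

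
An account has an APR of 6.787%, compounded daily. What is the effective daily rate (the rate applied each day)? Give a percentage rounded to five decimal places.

With a nominal annual rate compounded daily, the periodic rate is the nominal rate divided by 365.
i = 0.06787 / 365 = 0.0001859 = 0.01859%.

0.01859%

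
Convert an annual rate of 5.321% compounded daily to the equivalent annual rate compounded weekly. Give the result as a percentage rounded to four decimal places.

5.3233%

EAR = (1 + 0.05321/365)^365 − 1 = 0.054647.
Solve (1 + r/52)^52 = 1.054647: r/52 = 1.054647^(1/52) − 1 = 0.001024, so r = 0.053233 = 5.3233%.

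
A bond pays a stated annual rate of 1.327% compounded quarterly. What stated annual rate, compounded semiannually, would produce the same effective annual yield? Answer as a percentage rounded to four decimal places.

EAR = (1 + 0.01327/4)^4 − 1 = 0.013336.
Solve (1 + r/2)^2 = 1.013336: r/2 = 1.013336^(1/2) − 1 = 0.006646, so r = 0.013292 = 1.3292%.

1.3292%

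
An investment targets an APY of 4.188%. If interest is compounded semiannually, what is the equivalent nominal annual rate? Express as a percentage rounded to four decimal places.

4.1450%

(1 + r/2)^2 − 1 = 0.04188, so 1 + r/2 = 1.04188^(1/2).
r/2 = 0.020725, so r = 0.041450 = 4.1450%.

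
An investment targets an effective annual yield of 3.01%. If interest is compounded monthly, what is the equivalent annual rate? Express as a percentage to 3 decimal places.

(1 + r/12)^12 − 1 = 0.0301, so 1 + r/12 = 1.0301^(1/12).
r/12 = 0.002474, so r = 0.029693 = 2.969%.

2.969%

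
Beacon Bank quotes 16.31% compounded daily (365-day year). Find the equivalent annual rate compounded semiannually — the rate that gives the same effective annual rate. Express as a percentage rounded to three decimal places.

EAR = (1 + 0.1631/365)^365 − 1 = 0.177112.
Solve (1 + r/2)^2 = 1.177112: r/2 = 1.177112^(1/2) − 1 = 0.084948, so r = 0.169895 = 16.990%.

16.990%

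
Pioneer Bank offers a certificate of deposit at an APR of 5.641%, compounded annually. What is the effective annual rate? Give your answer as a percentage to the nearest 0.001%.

5.641%

Annual compounding means the effective rate equals the nominal rate: 5.641%.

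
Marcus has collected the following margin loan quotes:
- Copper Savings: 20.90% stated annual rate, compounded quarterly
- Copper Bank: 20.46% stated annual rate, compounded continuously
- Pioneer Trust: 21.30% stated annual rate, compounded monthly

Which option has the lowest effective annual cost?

Copper Savings: (1 + 0.2090/4)^4 − 1 = 22.596%
Copper Bank: e^0.2046 − 1 = 22.703%
Pioneer Trust: (1 + 0.2130/12)^12 − 1 = 23.508%
The lowest effective annual rate is Copper Savings at 22.596%.

Copper Savings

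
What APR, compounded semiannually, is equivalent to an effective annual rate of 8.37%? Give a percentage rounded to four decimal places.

8.2018%

(1 + r/2)^2 − 1 = 0.0837, so 1 + r/2 = 1.0837^(1/2).
r/2 = 0.041009, so r = 0.082018 = 8.2018%.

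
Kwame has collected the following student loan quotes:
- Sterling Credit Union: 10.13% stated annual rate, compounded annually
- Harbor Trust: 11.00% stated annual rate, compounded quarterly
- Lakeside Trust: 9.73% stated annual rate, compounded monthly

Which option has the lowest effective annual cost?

Sterling Credit Union

Sterling Credit Union: compounded annually, EAR = 10.130%
Harbor Trust: (1 + 0.1100/4)^4 − 1 = 11.462%
Lakeside Trust: (1 + 0.0973/12)^12 − 1 = 10.176%
The lowest effective annual rate is Sterling Credit Union at 10.130%.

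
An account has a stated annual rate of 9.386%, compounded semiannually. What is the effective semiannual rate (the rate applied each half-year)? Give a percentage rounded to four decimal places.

With a nominal annual rate compounded semiannually, the periodic rate is the nominal rate divided by 2.
i = 0.09386 / 2 = 0.0469300 = 4.6930%.

4.6930%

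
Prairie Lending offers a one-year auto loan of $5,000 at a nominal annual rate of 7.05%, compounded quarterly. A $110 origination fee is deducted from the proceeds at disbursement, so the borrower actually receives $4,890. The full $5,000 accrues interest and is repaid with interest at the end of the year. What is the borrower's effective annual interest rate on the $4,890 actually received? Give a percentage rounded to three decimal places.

9.651%

Amount owed after one year: 5,000 × (1 + 0.0705/4)^4 = 5,000 × 1.072386 = $5,361.93.
Effective rate on net proceeds: 5,361.93 / 4,890 − 1 = 0.096509 = 9.651%.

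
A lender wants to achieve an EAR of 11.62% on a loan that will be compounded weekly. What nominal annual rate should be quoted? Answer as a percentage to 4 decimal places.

11.0046%

(1 + r/52)^52 − 1 = 0.1162, so 1 + r/52 = 1.1162^(1/52).
r/52 = 0.002116, so r = 0.110046 = 11.0046%.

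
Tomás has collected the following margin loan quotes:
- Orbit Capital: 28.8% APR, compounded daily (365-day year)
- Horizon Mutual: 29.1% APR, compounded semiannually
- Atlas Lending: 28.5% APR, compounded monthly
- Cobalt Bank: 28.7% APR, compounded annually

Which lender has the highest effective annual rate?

Orbit Capital: (1 + 0.288/365)^365 − 1 = 33.361%
Horizon Mutual: (1 + 0.291/2)^2 − 1 = 31.217%
Atlas Lending: (1 + 0.285/12)^12 − 1 = 32.534%
Cobalt Bank: compounded annually, EAR = 28.700%
The highest effective annual rate is Orbit Capital at 33.361%.

Orbit Capital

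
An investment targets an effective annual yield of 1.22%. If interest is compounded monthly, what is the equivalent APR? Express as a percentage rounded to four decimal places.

(1 + r/12)^12 − 1 = 0.0122, so 1 + r/12 = 1.0122^(1/12).
r/12 = 0.001011, so r = 0.012132 = 1.2132%.

1.2132%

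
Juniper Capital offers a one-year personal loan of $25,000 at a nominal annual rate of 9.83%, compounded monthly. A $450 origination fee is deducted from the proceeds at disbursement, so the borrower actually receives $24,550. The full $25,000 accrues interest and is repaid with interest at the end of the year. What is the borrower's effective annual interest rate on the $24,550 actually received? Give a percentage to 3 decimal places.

Amount owed after one year: 25,000 × (1 + 0.0983/12)^12 = 25,000 × 1.102852 = $27,571.30.
Effective rate on net proceeds: 27,571.30 / 24,550 − 1 = 0.123067 = 12.307%.

12.307%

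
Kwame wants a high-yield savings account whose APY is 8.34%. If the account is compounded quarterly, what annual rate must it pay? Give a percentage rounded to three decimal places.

8.091%

(1 + r/4)^4 − 1 = 0.0834, so 1 + r/4 = 1.0834^(1/4).
r/4 = 0.020228, so r = 0.080912 = 8.091%.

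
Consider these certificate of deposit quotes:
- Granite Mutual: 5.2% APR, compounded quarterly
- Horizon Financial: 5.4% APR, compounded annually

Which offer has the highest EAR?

Granite Mutual: (1 + 0.052/4)^4 − 1 = 5.302%
Horizon Financial: compounded annually, EAR = 5.400%
The highest effective annual rate is Horizon Financial at 5.400%.

Horizon Financial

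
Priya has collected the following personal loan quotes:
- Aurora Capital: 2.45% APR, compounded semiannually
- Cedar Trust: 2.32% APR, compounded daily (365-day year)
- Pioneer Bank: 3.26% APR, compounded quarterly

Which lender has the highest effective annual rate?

Aurora Capital: (1 + 0.0245/2)^2 − 1 = 2.465%
Cedar Trust: (1 + 0.0232/365)^365 − 1 = 2.347%
Pioneer Bank: (1 + 0.0326/4)^4 − 1 = 3.300%
The highest effective annual rate is Pioneer Bank at 3.300%.

Pioneer Bank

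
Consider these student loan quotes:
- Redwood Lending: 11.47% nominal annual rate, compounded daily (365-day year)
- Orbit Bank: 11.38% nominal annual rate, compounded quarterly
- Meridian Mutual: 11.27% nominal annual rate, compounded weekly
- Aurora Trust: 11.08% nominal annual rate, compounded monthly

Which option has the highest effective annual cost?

Redwood Lending

Redwood Lending: (1 + 0.1147/365)^365 − 1 = 12.152%
Orbit Bank: (1 + 0.1138/4)^4 − 1 = 11.875%
Meridian Mutual: (1 + 0.1127/52)^52 − 1 = 11.916%
Aurora Trust: (1 + 0.1108/12)^12 − 1 = 11.660%
The highest effective annual rate is Redwood Lending at 12.152%.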